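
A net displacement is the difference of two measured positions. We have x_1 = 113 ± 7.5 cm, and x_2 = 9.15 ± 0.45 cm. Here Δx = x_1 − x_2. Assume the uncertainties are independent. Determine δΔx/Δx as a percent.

Sums and differences: (δΔx)² = Σ (cᵢ δxᵢ)².
  (δx_1)² = 56.2;  (δx_2)² = 0.203
δΔx = √(56.5) = 7.51 cm
Δx = 104 cm, so δΔx/Δx = 7.51/104 = 0.0723.

7.23%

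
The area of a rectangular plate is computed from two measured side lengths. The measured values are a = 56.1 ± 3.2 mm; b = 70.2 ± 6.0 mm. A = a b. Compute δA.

405 mm^2

Products/powers → add relative errors in quadrature, weighted by exponent:
  (1·δa/a)² = (1×0.0570)² = 0.00325;  (1·δb/b)² = (1×0.0855)² = 0.00731
δA/A = √(0.0106) = 0.103
A = 3940 mm^2, so δA = 0.103 × 3940 = 405 mm^2.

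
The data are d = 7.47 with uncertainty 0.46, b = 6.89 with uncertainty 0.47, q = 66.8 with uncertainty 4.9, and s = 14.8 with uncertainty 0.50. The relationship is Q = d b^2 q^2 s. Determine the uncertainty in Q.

4.97e+06

Products/powers → add relative errors in quadrature, weighted by exponent:
  (1·δd/d)² = (1×0.0616)² = 0.00379;  (2·δb/b)² = (2×0.0682)² = 0.0186;  (2·δq/q)² = (2×0.0734)² = 0.0215;  (1·δs/s)² = (1×0.0338)² = 0.00114
δQ/Q = √(0.0451) = 0.212
Q = 2.34e+07, so δQ = 0.212 × 2.34e+07 = 4.97e+06.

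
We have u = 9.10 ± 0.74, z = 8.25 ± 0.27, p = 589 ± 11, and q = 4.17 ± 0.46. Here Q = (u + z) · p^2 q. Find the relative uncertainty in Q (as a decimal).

0.125

Let w = u + z = 17.4. δw = √(δu² + δz²) = √(0.548 + 0.0729) = 0.788, so δw/w = 0.0454.
Q is then a monomial in w, p, q:
δQ/Q = √((δw/w)² + (2·δp/p)² + (1·δq/q)²) = √(0.00206 + 0.00140 + 0.0122) = 0.125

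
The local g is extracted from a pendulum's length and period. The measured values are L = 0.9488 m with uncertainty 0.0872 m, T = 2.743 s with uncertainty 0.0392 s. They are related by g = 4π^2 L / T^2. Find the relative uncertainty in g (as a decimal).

Since g is a product/quotient, work with relative uncertainties:
  (1·δL/L)² = (1×0.0919)² = 0.00845;  (-2·δT/T)² = (-2×0.0143)² = 0.000817
δg/g = √(0.00926) = 0.0962

0.0962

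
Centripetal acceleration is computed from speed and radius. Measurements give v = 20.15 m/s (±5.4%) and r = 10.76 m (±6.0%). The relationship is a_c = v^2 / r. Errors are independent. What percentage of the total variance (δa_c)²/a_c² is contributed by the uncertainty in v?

76.4%

(δa_c/a_c)² = (2·δv/v)² + (-1·δr/r)²
  v term: (2×0.0540)² = 0.0117
  r term: (-1×0.0600)² = 0.00360
Total = 0.0153. Share from v = 0.0117/0.0153 = 0.764.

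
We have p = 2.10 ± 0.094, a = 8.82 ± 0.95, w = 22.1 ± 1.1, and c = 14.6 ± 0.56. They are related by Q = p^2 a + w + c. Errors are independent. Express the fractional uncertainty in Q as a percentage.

7.39%

Let h = p^2·a = 38.9. δh/h = √((2·δp/p)² + (1·δa/a)²) = √(0.00801 + 0.0116) = 0.140, so δh = 5.45.
Q = h + w + c: δQ = √(δh² + δw² + δc²) = √(29.7 + 1.21 + 0.314) = 5.59
Q = 75.6, so δQ/Q = 5.59/75.6 = 0.0739.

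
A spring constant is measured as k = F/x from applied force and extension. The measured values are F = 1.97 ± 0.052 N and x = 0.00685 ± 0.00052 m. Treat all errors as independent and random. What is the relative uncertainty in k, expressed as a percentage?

8.04%

k is a product of powers, so relative uncertainties combine in quadrature:
  (1·δF/F)² = (1×0.0264)² = 0.000697;  (-1·δx/x)² = (-1×0.0759)² = 0.00576
δk/k = √(0.00646) = 0.0804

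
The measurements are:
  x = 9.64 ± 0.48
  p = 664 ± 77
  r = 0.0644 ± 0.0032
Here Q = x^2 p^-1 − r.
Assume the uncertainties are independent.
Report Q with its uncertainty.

0.0756 ± 0.0216

Let w = x^2·p^-1 = 0.140. δw/w = √((2·δx/x)² + (-1·δp/p)²) = √(0.00992 + 0.0134) = 0.153, so δw = 0.0214.
Q = w − r: δQ = √(δw² + δr²) = √(0.000458 + 1.02e-05) = 0.0216
Q = 0.0756.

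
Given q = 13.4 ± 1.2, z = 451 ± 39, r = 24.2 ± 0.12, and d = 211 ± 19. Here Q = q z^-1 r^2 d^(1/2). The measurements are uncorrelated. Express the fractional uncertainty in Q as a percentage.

13.3%

Products/powers → add relative errors in quadrature, weighted by exponent:
  (1·δq/q)² = (1×0.0896)² = 0.00802;  (-1·δz/z)² = (-1×0.0865)² = 0.00748;  (2·δr/r)² = (2×0.00496)² = 9.84e-05;  (½·δd/d)² = (0.5×0.0900)² = 0.00203
δQ/Q = √(0.0176) = 0.133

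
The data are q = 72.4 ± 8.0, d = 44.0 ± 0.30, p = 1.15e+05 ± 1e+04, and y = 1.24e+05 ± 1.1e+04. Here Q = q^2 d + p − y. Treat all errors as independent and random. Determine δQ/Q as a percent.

Let w = q^2·d = 2.31e+05. δw/w = √((2·δq/q)² + (1·δd/d)²) = √(0.0488 + 4.65e-05) = 0.221, so δw = 51000.
Q = w + p − y: δQ = √(δw² + δp² + δy²) = √(2.6e+09 + 1e+08 + 1.21e+08) = 53100
Q = 2.22e+05, so δQ/Q = 53100/2.22e+05 = 0.240.

24.0%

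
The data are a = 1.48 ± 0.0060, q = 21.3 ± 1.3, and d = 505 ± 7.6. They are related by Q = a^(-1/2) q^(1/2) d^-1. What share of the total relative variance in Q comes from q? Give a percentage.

80.2%

(δQ/Q)² = (−½·δa/a)² + (½·δq/q)² + (-1·δd/d)²
  a term: (-0.5×0.00405)² = 4.11e-06
  q term: (0.5×0.0610)² = 0.000931
  d term: (-1×0.0150)² = 0.000226
Total = 0.00116. Share from q = 0.000931/0.00116 = 0.802.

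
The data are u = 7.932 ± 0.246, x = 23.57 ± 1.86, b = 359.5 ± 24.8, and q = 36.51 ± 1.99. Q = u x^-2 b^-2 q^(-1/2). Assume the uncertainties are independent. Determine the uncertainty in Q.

3.91e-09

Relative error in a monomial: (δQ/Q)² = Σ (nᵢ · δxᵢ/xᵢ)².
  (1·δu/u)² = (1×0.0310)² = 0.000962;  (-2·δx/x)² = (-2×0.0789)² = 0.0249;  (-2·δb/b)² = (-2×0.0690)² = 0.0190;  (−½·δq/q)² = (-0.5×0.0545)² = 0.000743
δQ/Q = √(0.0456) = 0.214
Q = 1.828e-08, so δQ = 0.214 × 1.828e-08 = 3.91e-09.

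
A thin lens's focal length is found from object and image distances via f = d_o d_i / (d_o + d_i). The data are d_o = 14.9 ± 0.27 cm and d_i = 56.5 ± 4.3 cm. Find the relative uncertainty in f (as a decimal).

∂f/∂d_o = (d_i/(d_o+d_i))² = 0.626;  ∂f/∂d_i = (d_o/(d_o+d_i))² = 0.0435
δf = √((∂f/∂d_o · δd_o)² + (∂f/∂d_i · δd_i)²) = √(0.0286 + 0.0351) = 0.252 cm
f = 11.8 cm, so δf/f = 0.252/11.8 = 0.0214.

0.0214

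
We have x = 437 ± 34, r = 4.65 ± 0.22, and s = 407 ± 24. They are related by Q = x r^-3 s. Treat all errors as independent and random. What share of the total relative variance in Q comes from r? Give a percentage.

67.9%

(δQ/Q)² = (1·δx/x)² + (-3·δr/r)² + (1·δs/s)²
  x term: (1×0.0778)² = 0.00605
  r term: (-3×0.0473)² = 0.0201
  s term: (1×0.0590)² = 0.00348
Total = 0.0297. Share from r = 0.0201/0.0297 = 0.679.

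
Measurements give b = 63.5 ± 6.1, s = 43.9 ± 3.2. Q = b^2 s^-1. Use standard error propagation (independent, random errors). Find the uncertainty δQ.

Each factor contributes (exponent × relative error)² to (δQ/Q)²:
  (2·δb/b)² = (2×0.0961)² = 0.0369;  (-1·δs/s)² = (-1×0.0729)² = 0.00531
δQ/Q = √(0.0422) = 0.205
Q = 91.9, so δQ = 0.205 × 91.9 = 18.9.

18.9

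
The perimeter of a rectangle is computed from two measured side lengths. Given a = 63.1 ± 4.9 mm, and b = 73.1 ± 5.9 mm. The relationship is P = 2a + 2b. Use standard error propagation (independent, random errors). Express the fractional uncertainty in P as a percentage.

Sums and differences: (δP)² = Σ (cᵢ δxᵢ)².
  (2·δa)² = 96.0;  (2·δb)² = 139
δP = √(235) = 15.3 mm
P = 272 mm, so δP/P = 15.3/272 = 0.0563.

5.63%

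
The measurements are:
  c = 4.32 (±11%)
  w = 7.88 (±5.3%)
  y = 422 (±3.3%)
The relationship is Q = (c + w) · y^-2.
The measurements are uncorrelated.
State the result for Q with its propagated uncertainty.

(6.85 ± 0.575) × 10^-5

Let u = c + w = 12.2. δu = √(δc² + δw²) = √(0.226 + 0.174) = 0.633, so δu/u = 0.0519.
Q is then a monomial in u, y:
δQ/Q = √((δu/u)² + (-2·δy/y)²) = √(0.00269 + 0.00436) = 0.0839
Q = 6.85e-05, so δQ = 0.0839 × 6.85e-05 = 5.75e-06.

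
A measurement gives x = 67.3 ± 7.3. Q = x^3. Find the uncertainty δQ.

99200

Each factor contributes (exponent × relative error)² to (δQ/Q)²:
  (3·δx/x)² = (3×0.108)² = 0.106
δQ/Q = √(0.106) = 0.325
Q = 3.05e+05, so δQ = 0.325 × 3.05e+05 = 99200.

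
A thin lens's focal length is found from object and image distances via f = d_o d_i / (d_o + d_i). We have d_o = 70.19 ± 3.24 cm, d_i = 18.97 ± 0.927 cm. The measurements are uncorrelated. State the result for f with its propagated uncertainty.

∂f/∂d_o = (d_i/(d_o+d_i))² = 0.0453;  ∂f/∂d_i = (d_o/(d_o+d_i))² = 0.620
δf = √((∂f/∂d_o · δd_o)² + (∂f/∂d_i · δd_i)²) = √(0.0215 + 0.330) = 0.593 cm
f = 14.93 cm.

14.93 ± 0.593 cm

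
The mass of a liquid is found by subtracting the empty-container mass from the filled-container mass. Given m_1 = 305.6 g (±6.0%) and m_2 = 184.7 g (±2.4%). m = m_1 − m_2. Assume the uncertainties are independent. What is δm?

18.9 g

For a sum/difference, combine absolute errors in quadrature:
  (δm_1)² = 336;  (δm_2)² = 19.6
δm = √(356) = 18.9 g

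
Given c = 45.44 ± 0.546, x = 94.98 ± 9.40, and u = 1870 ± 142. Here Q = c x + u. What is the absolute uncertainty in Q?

453

Let p = c·x = 4316. δp/p = √((1·δc/c)² + (1·δx/x)²) = √(0.000144 + 0.00979) = 0.0997, so δp = 430.
Q = p + u: δQ = √(δp² + δu²) = √(1.85e+05 + 20200) = 453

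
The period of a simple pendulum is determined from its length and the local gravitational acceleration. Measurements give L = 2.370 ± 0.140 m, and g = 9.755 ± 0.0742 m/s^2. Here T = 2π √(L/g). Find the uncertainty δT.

Since T is a product/quotient, work with relative uncertainties:
  (½·δL/L)² = (0.5×0.0591)² = 0.000872;  (−½·δg/g)² = (-0.5×0.00761)² = 1.45e-05
δT/T = √(0.000887) = 0.0298
T = 3.097 s, so δT = 0.0298 × 3.097 = 0.0922 s.

0.0922 s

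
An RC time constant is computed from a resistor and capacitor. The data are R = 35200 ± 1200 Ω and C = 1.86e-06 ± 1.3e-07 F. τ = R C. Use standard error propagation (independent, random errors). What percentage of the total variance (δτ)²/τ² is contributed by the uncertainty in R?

(δτ/τ)² = (1·δR/R)² + (1·δC/C)²
  R term: (1×0.0341)² = 0.00116
  C term: (1×0.0699)² = 0.00488
Total = 0.00605. Share from R = 0.00116/0.00605 = 0.192.

19.2%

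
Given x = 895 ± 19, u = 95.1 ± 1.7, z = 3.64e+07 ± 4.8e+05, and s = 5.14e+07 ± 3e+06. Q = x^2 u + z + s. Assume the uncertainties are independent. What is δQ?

4.64e+06

Let p = x^2·u = 7.62e+07. δp/p = √((2·δx/x)² + (1·δu/u)²) = √(0.00180 + 0.000320) = 0.0461, so δp = 3.51e+06.
Q = p + z + s: δQ = √(δp² + δz² + δs²) = √(1.23e+13 + 2.3e+11 + 9e+12) = 4.64e+06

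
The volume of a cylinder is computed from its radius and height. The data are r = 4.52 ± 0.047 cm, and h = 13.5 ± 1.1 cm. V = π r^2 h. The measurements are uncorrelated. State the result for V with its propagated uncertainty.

Each factor contributes (exponent × relative error)² to (δV/V)²:
  (2·δr/r)² = (2×0.0104)² = 0.000432;  (1·δh/h)² = (1×0.0815)² = 0.00664
δV/V = √(0.00707) = 0.0841
V = 866 cm^3, so δV = 0.0841 × 866 = 72.9 cm^3.

866 ± 72.9 cm^3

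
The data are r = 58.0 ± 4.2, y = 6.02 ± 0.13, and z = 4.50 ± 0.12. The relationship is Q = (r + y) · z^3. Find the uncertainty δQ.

Let u = r + y = 64.0. δu = √(δr² + δy²) = √(17.6 + 0.0169) = 4.20, so δu/u = 0.0656.
Q is then a monomial in u, z:
δQ/Q = √((δu/u)² + (3·δz/z)²) = √(0.00431 + 0.00640) = 0.103
Q = 5830, so δQ = 0.103 × 5830 = 604.

604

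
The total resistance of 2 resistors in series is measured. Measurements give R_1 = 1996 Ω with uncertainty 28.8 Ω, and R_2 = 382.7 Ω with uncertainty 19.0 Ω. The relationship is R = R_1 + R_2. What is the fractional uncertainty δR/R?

R is a linear combination, so absolute uncertainties add in quadrature:
  (δR_1)² = 829;  (δR_2)² = 361
δR = √(1190) = 34.5 Ω
R = 2379 Ω, so δR/R = 34.5/2379 = 0.0145.

0.0145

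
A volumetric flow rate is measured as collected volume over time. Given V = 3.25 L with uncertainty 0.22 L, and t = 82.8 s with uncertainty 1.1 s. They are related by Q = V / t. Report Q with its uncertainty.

0.0393 ± 0.00271 L/s

Products/powers → add relative errors in quadrature, weighted by exponent:
  (1·δV/V)² = (1×0.0677)² = 0.00458;  (-1·δt/t)² = (-1×0.0133)² = 0.000176
δQ/Q = √(0.00476) = 0.0690
Q = 0.0393 L/s, so δQ = 0.0690 × 0.0393 = 0.00271 L/s.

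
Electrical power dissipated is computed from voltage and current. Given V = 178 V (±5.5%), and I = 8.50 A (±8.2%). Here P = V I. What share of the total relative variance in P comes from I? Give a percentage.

69.0%

(δP/P)² = (1·δV/V)² + (1·δI/I)²
  V term: (1×0.0550)² = 0.00303
  I term: (1×0.0820)² = 0.00672
Total = 0.00975. Share from I = 0.00672/0.00975 = 0.690.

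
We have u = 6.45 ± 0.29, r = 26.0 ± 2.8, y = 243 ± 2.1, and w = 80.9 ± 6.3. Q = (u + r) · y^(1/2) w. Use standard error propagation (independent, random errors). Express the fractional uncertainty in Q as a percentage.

Let h = u + r = 32.5. δh = √(δu² + δr²) = √(0.0841 + 7.84) = 2.81, so δh/h = 0.0867.
Q is then a monomial in h, y, w:
δQ/Q = √((δh/h)² + (½·δy/y)² + (1·δw/w)²) = √(0.00753 + 1.87e-05 + 0.00606) = 0.117

11.7%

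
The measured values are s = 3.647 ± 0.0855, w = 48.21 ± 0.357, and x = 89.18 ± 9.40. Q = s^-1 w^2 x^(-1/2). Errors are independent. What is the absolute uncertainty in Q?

Products/powers → add relative errors in quadrature, weighted by exponent:
  (-1·δs/s)² = (-1×0.0234)² = 0.000550;  (2·δw/w)² = (2×0.00741)² = 0.000219;  (−½·δx/x)² = (-0.5×0.105)² = 0.00278
δQ/Q = √(0.00355) = 0.0596
Q = 67.48, so δQ = 0.0596 × 67.48 = 4.02.

4.02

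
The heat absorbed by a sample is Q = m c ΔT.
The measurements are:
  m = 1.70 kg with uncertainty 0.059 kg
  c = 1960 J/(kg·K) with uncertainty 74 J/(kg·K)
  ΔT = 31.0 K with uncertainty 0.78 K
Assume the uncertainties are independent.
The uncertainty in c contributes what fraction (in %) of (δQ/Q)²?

43.7%

(δQ/Q)² = (1·δm/m)² + (1·δc/c)² + (1·δΔT/ΔT)²
  m term: (1×0.0347)² = 0.00120
  c term: (1×0.0378)² = 0.00143
  ΔT term: (1×0.0252)² = 0.000633
Total = 0.00326. Share from c = 0.00143/0.00326 = 0.437.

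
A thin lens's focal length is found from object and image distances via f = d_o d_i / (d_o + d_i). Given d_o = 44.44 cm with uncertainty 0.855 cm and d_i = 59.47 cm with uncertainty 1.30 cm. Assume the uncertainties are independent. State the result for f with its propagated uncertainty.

∂f/∂d_o = (d_i/(d_o+d_i))² = 0.328;  ∂f/∂d_i = (d_o/(d_o+d_i))² = 0.183
δf = √((∂f/∂d_o · δd_o)² + (∂f/∂d_i · δd_i)²) = √(0.0784 + 0.0565) = 0.367 cm
f = 25.43 cm.

25.43 ± 0.367 cm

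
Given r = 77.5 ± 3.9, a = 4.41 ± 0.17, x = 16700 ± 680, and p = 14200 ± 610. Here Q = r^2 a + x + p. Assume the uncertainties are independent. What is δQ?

Let w = r^2·a = 26500. δw/w = √((2·δr/r)² + (1·δa/a)²) = √(0.0101 + 0.00149) = 0.108, so δw = 2850.
Q = w + x + p: δQ = √(δw² + δx² + δp²) = √(8.15e+06 + 4.62e+05 + 3.72e+05) = 3000

3000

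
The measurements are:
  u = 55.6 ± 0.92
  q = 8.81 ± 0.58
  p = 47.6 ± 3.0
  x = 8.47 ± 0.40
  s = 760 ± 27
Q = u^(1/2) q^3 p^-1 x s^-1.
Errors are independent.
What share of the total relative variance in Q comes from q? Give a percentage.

(δQ/Q)² = (½·δu/u)² + (3·δq/q)² + (-1·δp/p)² + (1·δx/x)² + (-1·δs/s)²
  u term: (0.5×0.0165)² = 6.84e-05
  q term: (3×0.0658)² = 0.0390
  p term: (-1×0.0630)² = 0.00397
  x term: (1×0.0472)² = 0.00223
  s term: (-1×0.0355)² = 0.00126
Total = 0.0465. Share from q = 0.0390/0.0465 = 0.838.

83.8%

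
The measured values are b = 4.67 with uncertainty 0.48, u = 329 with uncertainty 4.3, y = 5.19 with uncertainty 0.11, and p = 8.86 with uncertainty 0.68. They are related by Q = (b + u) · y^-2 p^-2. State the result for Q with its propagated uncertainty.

0.158 ± 0.0252

Let w = b + u = 334. δw = √(δb² + δu²) = √(0.230 + 18.5) = 4.33, so δw/w = 0.0130.
Q is then a monomial in w, y, p:
δQ/Q = √((δw/w)² + (-2·δy/y)² + (-2·δp/p)²) = √(0.000168 + 0.00180 + 0.0236) = 0.160
Q = 0.158, so δQ = 0.160 × 0.158 = 0.0252.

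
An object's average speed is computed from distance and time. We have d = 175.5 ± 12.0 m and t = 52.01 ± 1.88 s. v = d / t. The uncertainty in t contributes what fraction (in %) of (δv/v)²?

21.8%

(δv/v)² = (1·δd/d)² + (-1·δt/t)²
  d term: (1×0.0684)² = 0.00468
  t term: (-1×0.0361)² = 0.00131
Total = 0.00598. Share from t = 0.00131/0.00598 = 0.218.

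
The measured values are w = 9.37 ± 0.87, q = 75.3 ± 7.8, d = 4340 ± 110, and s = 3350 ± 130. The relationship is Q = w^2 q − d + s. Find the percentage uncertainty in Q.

Let p = w^2·q = 6610. δp/p = √((2·δw/w)² + (1·δq/q)²) = √(0.0345 + 0.0107) = 0.213, so δp = 1410.
Q = p − d + s: δQ = √(δp² + δd² + δs²) = √(1.98e+06 + 12100 + 16900) = 1420
Q = 5620, so δQ/Q = 1420/5620 = 0.252.

25.2%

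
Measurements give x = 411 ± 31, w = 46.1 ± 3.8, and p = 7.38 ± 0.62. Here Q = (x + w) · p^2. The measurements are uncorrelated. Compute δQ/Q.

0.181

Let u = x + w = 457. δu = √(δx² + δw²) = √(961 + 14.4) = 31.2, so δu/u = 0.0683.
Q is then a monomial in u, p:
δQ/Q = √((δu/u)² + (2·δp/p)²) = √(0.00467 + 0.0282) = 0.181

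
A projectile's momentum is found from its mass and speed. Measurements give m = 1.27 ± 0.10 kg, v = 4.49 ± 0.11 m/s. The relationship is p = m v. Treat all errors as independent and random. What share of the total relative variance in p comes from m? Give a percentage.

91.2%

(δp/p)² = (1·δm/m)² + (1·δv/v)²
  m term: (1×0.0787)² = 0.00620
  v term: (1×0.0245)² = 0.000600
Total = 0.00680. Share from m = 0.00620/0.00680 = 0.912.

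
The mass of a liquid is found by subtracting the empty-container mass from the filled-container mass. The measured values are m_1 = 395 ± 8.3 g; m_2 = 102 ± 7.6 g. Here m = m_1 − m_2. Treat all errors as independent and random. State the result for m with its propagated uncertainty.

Absolute uncertainties add in quadrature for a linear combination:
  (δm_1)² = 68.9;  (δm_2)² = 57.8
δm = √(127) = 11.3 g
m = 293 g.

293 ± 11.3 g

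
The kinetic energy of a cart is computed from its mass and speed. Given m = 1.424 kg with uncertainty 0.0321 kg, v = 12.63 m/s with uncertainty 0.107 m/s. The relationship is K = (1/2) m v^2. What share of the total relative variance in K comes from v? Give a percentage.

36.1%

(δK/K)² = (1·δm/m)² + (2·δv/v)²
  m term: (1×0.0225)² = 0.000508
  v term: (2×0.00847)² = 0.000287
Total = 0.000795. Share from v = 0.000287/0.000795 = 0.361.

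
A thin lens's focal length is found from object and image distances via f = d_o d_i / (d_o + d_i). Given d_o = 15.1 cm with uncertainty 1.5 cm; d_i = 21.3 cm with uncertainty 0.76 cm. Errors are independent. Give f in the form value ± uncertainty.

8.84 ± 0.530 cm

∂f/∂d_o = (d_i/(d_o+d_i))² = 0.342;  ∂f/∂d_i = (d_o/(d_o+d_i))² = 0.172
δf = √((∂f/∂d_o · δd_o)² + (∂f/∂d_i · δd_i)²) = √(0.264 + 0.0171) = 0.530 cm
f = 8.84 cm.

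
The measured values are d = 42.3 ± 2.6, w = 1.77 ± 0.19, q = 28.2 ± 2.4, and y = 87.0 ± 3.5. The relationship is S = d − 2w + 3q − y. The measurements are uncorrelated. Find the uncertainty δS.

8.43

For a sum/difference, combine absolute errors in quadrature:
  (δd)² = 6.76;  (2·δw)² = 0.144;  (3·δq)² = 51.8;  (δy)² = 12.2
δS = √(71.0) = 8.43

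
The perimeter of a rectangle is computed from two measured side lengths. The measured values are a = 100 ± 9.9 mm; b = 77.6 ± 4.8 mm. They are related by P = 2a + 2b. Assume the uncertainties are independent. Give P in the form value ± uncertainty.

Sums and differences: (δP)² = Σ (cᵢ δxᵢ)².
  (2·δa)² = 392;  (2·δb)² = 92.2
δP = √(484) = 22.0 mm
P = 355 mm.

355 ± 22.0 mm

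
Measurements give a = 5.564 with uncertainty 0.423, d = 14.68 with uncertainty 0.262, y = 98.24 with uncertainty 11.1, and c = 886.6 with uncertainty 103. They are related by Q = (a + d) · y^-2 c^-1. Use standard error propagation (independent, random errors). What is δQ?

Let u = a + d = 20.24. δu = √(δa² + δd²) = √(0.179 + 0.0686) = 0.498, so δu/u = 0.0246.
Q is then a monomial in u, y, c:
δQ/Q = √((δu/u)² + (-2·δy/y)² + (-1·δc/c)²) = √(0.000604 + 0.0511 + 0.0135) = 0.255
Q = 2.366e-06, so δQ = 0.255 × 2.366e-06 = 6.04e-07.

6.04e-07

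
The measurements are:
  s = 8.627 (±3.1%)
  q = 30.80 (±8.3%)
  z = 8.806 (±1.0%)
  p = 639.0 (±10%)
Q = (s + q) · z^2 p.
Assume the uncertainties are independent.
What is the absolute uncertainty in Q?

2.36e+05

Let u = s + q = 39.43. δu = √(δs² + δq²) = √(0.0715 + 6.54) = 2.57, so δu/u = 0.0652.
Q is then a monomial in u, z, p:
δQ/Q = √((δu/u)² + (2·δz/z)² + (1·δp/p)²) = √(0.00425 + 0.000400 + 0.0100) = 0.121
Q = 1.954e+06, so δQ = 0.121 × 1.954e+06 = 2.36e+05.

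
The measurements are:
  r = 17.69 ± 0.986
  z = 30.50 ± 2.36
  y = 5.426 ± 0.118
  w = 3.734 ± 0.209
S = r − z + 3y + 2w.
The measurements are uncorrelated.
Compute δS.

2.62

Each term contributes (cᵢ δxᵢ)² to (δS)²:
  (δr)² = 0.972;  (δz)² = 5.57;  (3·δy)² = 0.125;  (2·δw)² = 0.175
δS = √(6.84) = 2.62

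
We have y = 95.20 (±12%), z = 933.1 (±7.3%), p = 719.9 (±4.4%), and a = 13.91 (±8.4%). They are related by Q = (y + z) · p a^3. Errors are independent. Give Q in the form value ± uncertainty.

(1.992 ± 0.527) × 10^9

Let u = y + z = 1028. δu = √(δy² + δz²) = √(131 + 4640) = 69.1, so δu/u = 0.0672.
Q is then a monomial in u, p, a:
δQ/Q = √((δu/u)² + (1·δp/p)² + (3·δa/a)²) = √(0.00451 + 0.00194 + 0.0635) = 0.264
Q = 1.992e+09, so δQ = 0.264 × 1.992e+09 = 5.27e+08.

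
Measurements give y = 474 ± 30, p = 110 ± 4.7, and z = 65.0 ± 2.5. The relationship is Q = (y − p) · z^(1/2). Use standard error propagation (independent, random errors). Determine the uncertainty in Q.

251

Let u = y − p = 364. δu = √(δy² + δp²) = √(900 + 22.1) = 30.4, so δu/u = 0.0834.
Q is then a monomial in u, z:
δQ/Q = √((δu/u)² + (½·δz/z)²) = √(0.00696 + 0.000370) = 0.0856
Q = 2930, so δQ = 0.0856 × 2930 = 251.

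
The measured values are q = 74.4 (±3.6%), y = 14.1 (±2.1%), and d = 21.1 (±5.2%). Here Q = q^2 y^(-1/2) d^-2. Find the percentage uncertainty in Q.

Relative error in a monomial: (δQ/Q)² = Σ (nᵢ · δxᵢ/xᵢ)².
  (2·δq/q)² = (2×0.0360)² = 0.00518;  (−½·δy/y)² = (-0.5×0.0210)² = 0.000110;  (-2·δd/d)² = (-2×0.0520)² = 0.0108
δQ/Q = √(0.0161) = 0.127

12.7%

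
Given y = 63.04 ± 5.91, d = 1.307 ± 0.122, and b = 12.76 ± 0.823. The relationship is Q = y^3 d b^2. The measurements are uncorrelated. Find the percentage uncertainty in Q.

32.3%

Since Q is a product/quotient, work with relative uncertainties:
  (3·δy/y)² = (3×0.0938)² = 0.0791;  (1·δd/d)² = (1×0.0933)² = 0.00871;  (2·δb/b)² = (2×0.0645)² = 0.0166
δQ/Q = √(0.104) = 0.323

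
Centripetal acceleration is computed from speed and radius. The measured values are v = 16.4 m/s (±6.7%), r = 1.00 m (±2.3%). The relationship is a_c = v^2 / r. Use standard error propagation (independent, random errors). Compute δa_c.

a_c is a product of powers, so relative uncertainties combine in quadrature:
  (2·δv/v)² = (2×0.0670)² = 0.0180;  (-1·δr/r)² = (-1×0.0230)² = 0.000529
δa_c/a_c = √(0.0185) = 0.136
a_c = 269 m/s^2, so δa_c = 0.136 × 269 = 36.6 m/s^2.

36.6 m/s^2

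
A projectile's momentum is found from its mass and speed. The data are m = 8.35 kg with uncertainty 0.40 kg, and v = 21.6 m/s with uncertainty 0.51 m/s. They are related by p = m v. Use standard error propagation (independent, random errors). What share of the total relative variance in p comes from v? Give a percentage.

(δp/p)² = (1·δm/m)² + (1·δv/v)²
  m term: (1×0.0479)² = 0.00229
  v term: (1×0.0236)² = 0.000557
Total = 0.00285. Share from v = 0.000557/0.00285 = 0.195.

19.5%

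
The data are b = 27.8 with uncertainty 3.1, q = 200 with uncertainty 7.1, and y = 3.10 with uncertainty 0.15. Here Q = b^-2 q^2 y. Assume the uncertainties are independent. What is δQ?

Since Q is a product/quotient, work with relative uncertainties:
  (-2·δb/b)² = (-2×0.112)² = 0.0497;  (2·δq/q)² = (2×0.0355)² = 0.00504;  (1·δy/y)² = (1×0.0484)² = 0.00234
δQ/Q = √(0.0571) = 0.239
Q = 160, so δQ = 0.239 × 160 = 38.3.

38.3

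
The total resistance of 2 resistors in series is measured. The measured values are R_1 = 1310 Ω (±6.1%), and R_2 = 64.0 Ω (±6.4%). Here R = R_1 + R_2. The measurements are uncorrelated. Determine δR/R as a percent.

5.82%

Each term contributes (cᵢ δxᵢ)² to (δR)²:
  (δR_1)² = 6390;  (δR_2)² = 16.8
δR = √(6400) = 80.0 Ω
R = 1370 Ω, so δR/R = 80.0/1370 = 0.0582.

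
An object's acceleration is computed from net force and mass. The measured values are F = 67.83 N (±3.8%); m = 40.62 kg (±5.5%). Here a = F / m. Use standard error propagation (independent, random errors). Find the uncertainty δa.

Products/powers → add relative errors in quadrature, weighted by exponent:
  (1·δF/F)² = (1×0.0380)² = 0.00144;  (-1·δm/m)² = (-1×0.0550)² = 0.00302
δa/a = √(0.00447) = 0.0669
a = 1.670 m/s^2, so δa = 0.0669 × 1.670 = 0.112 m/s^2.

0.112 m/s^2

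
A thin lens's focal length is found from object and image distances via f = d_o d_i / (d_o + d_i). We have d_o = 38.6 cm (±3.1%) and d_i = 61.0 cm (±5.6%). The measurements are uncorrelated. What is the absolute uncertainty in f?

0.682 cm

∂f/∂d_o = (d_i/(d_o+d_i))² = 0.375;  ∂f/∂d_i = (d_o/(d_o+d_i))² = 0.150
δf = √((∂f/∂d_o · δd_o)² + (∂f/∂d_i · δd_i)²) = √(0.201 + 0.263) = 0.682 cm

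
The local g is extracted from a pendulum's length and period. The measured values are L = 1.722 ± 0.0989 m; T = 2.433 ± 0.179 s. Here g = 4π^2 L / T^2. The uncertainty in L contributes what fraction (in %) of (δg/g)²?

(δg/g)² = (1·δL/L)² + (-2·δT/T)²
  L term: (1×0.0574)² = 0.00330
  T term: (-2×0.0736)² = 0.0217
Total = 0.0249. Share from L = 0.00330/0.0249 = 0.132.

13.2%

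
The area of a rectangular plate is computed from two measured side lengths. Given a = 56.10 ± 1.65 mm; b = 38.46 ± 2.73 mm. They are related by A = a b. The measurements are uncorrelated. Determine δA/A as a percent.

A is a product of powers, so relative uncertainties combine in quadrature:
  (1·δa/a)² = (1×0.0294)² = 0.000865;  (1·δb/b)² = (1×0.0710)² = 0.00504
δA/A = √(0.00590) = 0.0768

7.68%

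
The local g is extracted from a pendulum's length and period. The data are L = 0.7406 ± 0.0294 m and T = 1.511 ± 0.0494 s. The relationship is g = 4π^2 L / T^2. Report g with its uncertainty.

12.81 ± 0.980 m/s^2

Since g is a product/quotient, work with relative uncertainties:
  (1·δL/L)² = (1×0.0397)² = 0.00158;  (-2·δT/T)² = (-2×0.0327)² = 0.00428
δg/g = √(0.00585) = 0.0765
g = 12.81 m/s^2, so δg = 0.0765 × 12.81 = 0.980 m/s^2.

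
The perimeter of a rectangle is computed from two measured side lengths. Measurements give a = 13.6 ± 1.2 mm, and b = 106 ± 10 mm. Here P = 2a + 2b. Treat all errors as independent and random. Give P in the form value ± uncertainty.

239 ± 20.1 mm

Sums and differences: (δP)² = Σ (cᵢ δxᵢ)².
  (2·δa)² = 5.76;  (2·δb)² = 400
δP = √(406) = 20.1 mm
P = 239 mm.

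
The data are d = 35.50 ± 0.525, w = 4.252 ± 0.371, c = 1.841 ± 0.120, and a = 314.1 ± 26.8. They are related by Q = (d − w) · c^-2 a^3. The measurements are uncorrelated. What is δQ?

Let u = d − w = 31.25. δu = √(δd² + δw²) = √(0.276 + 0.138) = 0.643, so δu/u = 0.0206.
Q is then a monomial in u, c, a:
δQ/Q = √((δu/u)² + (-2·δc/c)² + (3·δa/a)²) = √(0.000423 + 0.0170 + 0.0655) = 0.288
Q = 2.857e+08, so δQ = 0.288 × 2.857e+08 = 8.23e+07.

8.23e+07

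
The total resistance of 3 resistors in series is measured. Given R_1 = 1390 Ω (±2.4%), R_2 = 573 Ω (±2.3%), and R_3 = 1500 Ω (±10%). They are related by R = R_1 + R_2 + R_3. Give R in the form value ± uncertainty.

Absolute uncertainties add in quadrature for a linear combination:
  (δR_1)² = 1110;  (δR_2)² = 174;  (δR_3)² = 22500
δR = √(23800) = 154 Ω
R = 3460 Ω.

3460 ± 154 Ω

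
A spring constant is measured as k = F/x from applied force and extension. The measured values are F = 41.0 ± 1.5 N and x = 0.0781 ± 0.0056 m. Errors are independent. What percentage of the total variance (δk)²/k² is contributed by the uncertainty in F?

20.7%

(δk/k)² = (1·δF/F)² + (-1·δx/x)²
  F term: (1×0.0366)² = 0.00134
  x term: (-1×0.0717)² = 0.00514
Total = 0.00648. Share from F = 0.00134/0.00648 = 0.207.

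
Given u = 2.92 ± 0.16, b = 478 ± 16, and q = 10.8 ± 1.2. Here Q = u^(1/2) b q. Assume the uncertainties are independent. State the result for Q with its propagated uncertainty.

8820 ± 1050

Each factor contributes (exponent × relative error)² to (δQ/Q)²:
  (½·δu/u)² = (0.5×0.0548)² = 0.000751;  (1·δb/b)² = (1×0.0335)² = 0.00112;  (1·δq/q)² = (1×0.111)² = 0.0123
δQ/Q = √(0.0142) = 0.119
Q = 8820, so δQ = 0.119 × 8820 = 1050.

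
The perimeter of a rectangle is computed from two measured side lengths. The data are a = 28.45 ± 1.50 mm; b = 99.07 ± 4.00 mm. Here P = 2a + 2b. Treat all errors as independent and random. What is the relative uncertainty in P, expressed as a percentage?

For a sum/difference, combine absolute errors in quadrature:
  (2·δa)² = 9.00;  (2·δb)² = 64.0
δP = √(73.0) = 8.54 mm
P = 255.0 mm, so δP/P = 8.54/255.0 = 0.0335.

3.35%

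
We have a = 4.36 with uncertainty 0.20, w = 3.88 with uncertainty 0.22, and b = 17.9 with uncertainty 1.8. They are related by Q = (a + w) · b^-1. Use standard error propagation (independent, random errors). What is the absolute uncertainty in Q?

Let u = a + w = 8.24. δu = √(δa² + δw²) = √(0.0400 + 0.0484) = 0.297, so δu/u = 0.0361.
Q is then a monomial in u, b:
δQ/Q = √((δu/u)² + (-1·δb/b)²) = √(0.00130 + 0.0101) = 0.107
Q = 0.460, so δQ = 0.107 × 0.460 = 0.0492.

0.0492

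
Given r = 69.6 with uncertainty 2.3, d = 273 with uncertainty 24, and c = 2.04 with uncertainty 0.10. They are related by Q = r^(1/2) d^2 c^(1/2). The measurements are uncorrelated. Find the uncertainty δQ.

Since Q is a product/quotient, work with relative uncertainties:
  (½·δr/r)² = (0.5×0.0330)² = 0.000273;  (2·δd/d)² = (2×0.0879)² = 0.0309;  (½·δc/c)² = (0.5×0.0490)² = 0.000601
δQ/Q = √(0.0318) = 0.178
Q = 8.88e+05, so δQ = 0.178 × 8.88e+05 = 1.58e+05.

1.58e+05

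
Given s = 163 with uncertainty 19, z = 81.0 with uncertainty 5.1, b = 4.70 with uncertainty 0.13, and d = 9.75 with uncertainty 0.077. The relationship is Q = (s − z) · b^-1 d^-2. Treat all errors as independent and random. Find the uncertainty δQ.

0.0444

Let u = s − z = 82.0. δu = √(δs² + δz²) = √(361 + 26.0) = 19.7, so δu/u = 0.240.
Q is then a monomial in u, b, d:
δQ/Q = √((δu/u)² + (-1·δb/b)² + (-2·δd/d)²) = √(0.0576 + 0.000765 + 0.000249) = 0.242
Q = 0.184, so δQ = 0.242 × 0.184 = 0.0444.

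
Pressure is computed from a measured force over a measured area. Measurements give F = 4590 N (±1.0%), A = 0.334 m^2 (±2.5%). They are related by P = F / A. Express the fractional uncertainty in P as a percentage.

2.69%

Products/powers → add relative errors in quadrature, weighted by exponent:
  (1·δF/F)² = (1×0.0100)² = 0.000100;  (-1·δA/A)² = (-1×0.0250)² = 0.000625
δP/P = √(0.000725) = 0.0269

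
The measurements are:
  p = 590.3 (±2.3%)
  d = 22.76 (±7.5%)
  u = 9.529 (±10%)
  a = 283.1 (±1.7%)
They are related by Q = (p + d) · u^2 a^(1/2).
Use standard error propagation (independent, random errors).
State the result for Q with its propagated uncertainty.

Let w = p + d = 613.1. δw = √(δp² + δd²) = √(184 + 2.91) = 13.7, so δw/w = 0.0223.
Q is then a monomial in w, u, a:
δQ/Q = √((δw/w)² + (2·δu/u)² + (½·δa/a)²) = √(0.000498 + 0.0400 + 7.23e-05) = 0.201
Q = 936600, so δQ = 0.201 × 936600 = 1.89e+05.

(9.366 ± 1.89) × 10^5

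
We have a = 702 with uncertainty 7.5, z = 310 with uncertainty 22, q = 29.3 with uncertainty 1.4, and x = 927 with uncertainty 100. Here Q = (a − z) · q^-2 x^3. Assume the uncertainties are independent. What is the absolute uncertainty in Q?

1.25e+08

Let u = a − z = 392. δu = √(δa² + δz²) = √(56.2 + 484) = 23.2, so δu/u = 0.0593.
Q is then a monomial in u, q, x:
δQ/Q = √((δu/u)² + (-2·δq/q)² + (3·δx/x)²) = √(0.00352 + 0.00913 + 0.105) = 0.343
Q = 3.64e+08, so δQ = 0.343 × 3.64e+08 = 1.25e+08.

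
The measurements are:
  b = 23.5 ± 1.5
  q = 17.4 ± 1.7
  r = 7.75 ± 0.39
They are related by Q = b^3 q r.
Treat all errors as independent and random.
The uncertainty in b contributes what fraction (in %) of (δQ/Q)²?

(δQ/Q)² = (3·δb/b)² + (1·δq/q)² + (1·δr/r)²
  b term: (3×0.0638)² = 0.0367
  q term: (1×0.0977)² = 0.00955
  r term: (1×0.0503)² = 0.00253
Total = 0.0487. Share from b = 0.0367/0.0487 = 0.752.

75.2%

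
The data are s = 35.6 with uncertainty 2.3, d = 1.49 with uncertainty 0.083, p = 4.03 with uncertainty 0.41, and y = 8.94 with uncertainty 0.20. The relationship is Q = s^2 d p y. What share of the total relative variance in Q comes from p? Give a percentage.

33.8%

(δQ/Q)² = (2·δs/s)² + (1·δd/d)² + (1·δp/p)² + (1·δy/y)²
  s term: (2×0.0646)² = 0.0167
  d term: (1×0.0557)² = 0.00310
  p term: (1×0.102)² = 0.0104
  y term: (1×0.0224)² = 0.000500
Total = 0.0307. Share from p = 0.0104/0.0307 = 0.338.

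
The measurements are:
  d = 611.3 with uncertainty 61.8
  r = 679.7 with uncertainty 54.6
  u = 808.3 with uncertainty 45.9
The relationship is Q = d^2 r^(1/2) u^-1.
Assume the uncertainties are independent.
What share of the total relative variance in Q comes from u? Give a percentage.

7.05%

(δQ/Q)² = (2·δd/d)² + (½·δr/r)² + (-1·δu/u)²
  d term: (2×0.101)² = 0.0409
  r term: (0.5×0.0803)² = 0.00161
  u term: (-1×0.0568)² = 0.00322
Total = 0.0457. Share from u = 0.00322/0.0457 = 0.0705.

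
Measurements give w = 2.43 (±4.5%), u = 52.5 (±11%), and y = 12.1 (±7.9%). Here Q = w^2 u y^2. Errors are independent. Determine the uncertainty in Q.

9650

Since Q is a product/quotient, work with relative uncertainties:
  (2·δw/w)² = (2×0.0450)² = 0.00810;  (1·δu/u)² = (1×0.110)² = 0.0121;  (2·δy/y)² = (2×0.0790)² = 0.0250
δQ/Q = √(0.0452) = 0.213
Q = 45400, so δQ = 0.213 × 45400 = 9650.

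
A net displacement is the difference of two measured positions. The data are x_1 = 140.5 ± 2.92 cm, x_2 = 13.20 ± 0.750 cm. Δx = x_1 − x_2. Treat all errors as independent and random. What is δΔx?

Absolute uncertainties add in quadrature for a linear combination:
  (δx_1)² = 8.53;  (δx_2)² = 0.562
δΔx = √(9.09) = 3.01 cm

3.01 cm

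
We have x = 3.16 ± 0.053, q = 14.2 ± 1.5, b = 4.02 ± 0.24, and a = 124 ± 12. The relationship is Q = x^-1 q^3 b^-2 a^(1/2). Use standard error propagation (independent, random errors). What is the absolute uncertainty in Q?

214

Since Q is a product/quotient, work with relative uncertainties:
  (-1·δx/x)² = (-1×0.0168)² = 0.000281;  (3·δq/q)² = (3×0.106)² = 0.100;  (-2·δb/b)² = (-2×0.0597)² = 0.0143;  (½·δa/a)² = (0.5×0.0968)² = 0.00234
δQ/Q = √(0.117) = 0.342
Q = 624, so δQ = 0.342 × 624 = 214.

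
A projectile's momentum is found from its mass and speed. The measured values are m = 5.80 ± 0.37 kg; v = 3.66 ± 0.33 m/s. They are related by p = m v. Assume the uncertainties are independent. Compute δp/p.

0.110

For a monomial p ∝ m, v, fractional errors add in quadrature:
  (1·δm/m)² = (1×0.0638)² = 0.00407;  (1·δv/v)² = (1×0.0902)² = 0.00813
δp/p = √(0.0122) = 0.110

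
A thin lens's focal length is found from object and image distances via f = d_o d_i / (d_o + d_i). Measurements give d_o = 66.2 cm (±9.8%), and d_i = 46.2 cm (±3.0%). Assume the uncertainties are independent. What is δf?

∂f/∂d_o = (d_i/(d_o+d_i))² = 0.169;  ∂f/∂d_i = (d_o/(d_o+d_i))² = 0.347
δf = √((∂f/∂d_o · δd_o)² + (∂f/∂d_i · δd_i)²) = √(1.20 + 0.231) = 1.20 cm

1.20 cm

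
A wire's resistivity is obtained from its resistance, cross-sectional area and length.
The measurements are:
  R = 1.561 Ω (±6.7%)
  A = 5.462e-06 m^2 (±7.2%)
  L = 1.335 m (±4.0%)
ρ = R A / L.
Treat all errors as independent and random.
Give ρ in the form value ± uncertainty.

(6.387 ± 0.678) × 10^-6 Ω·m

For a monomial ρ ∝ R, A, L^-1, fractional errors add in quadrature:
  (1·δR/R)² = (1×0.0670)² = 0.00449;  (1·δA/A)² = (1×0.0720)² = 0.00518;  (-1·δL/L)² = (-1×0.0400)² = 0.00160
δρ/ρ = √(0.0113) = 0.106
ρ = 6.387e-06 Ω·m, so δρ = 0.106 × 6.387e-06 = 6.78e-07 Ω·m.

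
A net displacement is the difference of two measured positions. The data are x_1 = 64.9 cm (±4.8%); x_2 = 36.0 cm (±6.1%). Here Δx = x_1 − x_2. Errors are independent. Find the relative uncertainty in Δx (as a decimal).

0.132

Δx is a linear combination, so absolute uncertainties add in quadrature:
  (δx_1)² = 9.70;  (δx_2)² = 4.82
δΔx = √(14.5) = 3.81 cm
Δx = 28.9 cm, so δΔx/Δx = 3.81/28.9 = 0.132.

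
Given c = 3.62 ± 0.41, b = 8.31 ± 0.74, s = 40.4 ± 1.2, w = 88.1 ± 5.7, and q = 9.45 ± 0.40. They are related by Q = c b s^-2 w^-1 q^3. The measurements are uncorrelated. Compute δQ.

0.0373

Products/powers → add relative errors in quadrature, weighted by exponent:
  (1·δc/c)² = (1×0.113)² = 0.0128;  (1·δb/b)² = (1×0.0890)² = 0.00793;  (-2·δs/s)² = (-2×0.0297)² = 0.00353;  (-1·δw/w)² = (-1×0.0647)² = 0.00419;  (3·δq/q)² = (3×0.0423)² = 0.0161
δQ/Q = √(0.0446) = 0.211
Q = 0.177, so δQ = 0.211 × 0.177 = 0.0373.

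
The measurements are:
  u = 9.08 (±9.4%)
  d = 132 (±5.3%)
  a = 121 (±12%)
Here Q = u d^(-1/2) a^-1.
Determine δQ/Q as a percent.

Each factor contributes (exponent × relative error)² to (δQ/Q)²:
  (1·δu/u)² = (1×0.0940)² = 0.00884;  (−½·δd/d)² = (-0.5×0.0530)² = 0.000702;  (-1·δa/a)² = (-1×0.120)² = 0.0144
δQ/Q = √(0.0239) = 0.155

15.5%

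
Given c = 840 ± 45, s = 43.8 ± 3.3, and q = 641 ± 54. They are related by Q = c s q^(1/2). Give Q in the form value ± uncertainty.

Products/powers → add relative errors in quadrature, weighted by exponent:
  (1·δc/c)² = (1×0.0536)² = 0.00287;  (1·δs/s)² = (1×0.0753)² = 0.00568;  (½·δq/q)² = (0.5×0.0842)² = 0.00177
δQ/Q = √(0.0103) = 0.102
Q = 9.31e+05, so δQ = 0.102 × 9.31e+05 = 94600.

(9.31 ± 0.946) × 10^5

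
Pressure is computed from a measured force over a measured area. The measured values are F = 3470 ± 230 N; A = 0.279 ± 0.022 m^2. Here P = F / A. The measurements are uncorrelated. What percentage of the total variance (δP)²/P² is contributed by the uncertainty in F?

41.4%

(δP/P)² = (1·δF/F)² + (-1·δA/A)²
  F term: (1×0.0663)² = 0.00439
  A term: (-1×0.0789)² = 0.00622
Total = 0.0106. Share from F = 0.00439/0.0106 = 0.414.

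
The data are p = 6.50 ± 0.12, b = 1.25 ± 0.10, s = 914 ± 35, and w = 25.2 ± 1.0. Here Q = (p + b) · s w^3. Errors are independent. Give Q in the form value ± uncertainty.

(1.13 ± 0.144) × 10^8

Let u = p + b = 7.75. δu = √(δp² + δb²) = √(0.0144 + 0.0100) = 0.156, so δu/u = 0.0202.
Q is then a monomial in u, s, w:
δQ/Q = √((δu/u)² + (1·δs/s)² + (3·δw/w)²) = √(0.000406 + 0.00147 + 0.0142) = 0.127
Q = 1.13e+08, so δQ = 0.127 × 1.13e+08 = 1.44e+07.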